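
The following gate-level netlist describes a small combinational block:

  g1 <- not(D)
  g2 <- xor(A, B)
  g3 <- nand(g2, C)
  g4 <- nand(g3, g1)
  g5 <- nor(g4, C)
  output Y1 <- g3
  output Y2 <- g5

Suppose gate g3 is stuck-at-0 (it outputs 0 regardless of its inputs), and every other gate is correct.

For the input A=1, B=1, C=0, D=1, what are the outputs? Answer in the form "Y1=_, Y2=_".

Y1=0, Y2=0

Propagate with g3 forced: g1=0, g2=0, g3=0 [stuck-at-0], g4=1, g5=0.
So the outputs are Y1=0, Y2=0. (Without the fault they would be Y1=1, Y2=0.)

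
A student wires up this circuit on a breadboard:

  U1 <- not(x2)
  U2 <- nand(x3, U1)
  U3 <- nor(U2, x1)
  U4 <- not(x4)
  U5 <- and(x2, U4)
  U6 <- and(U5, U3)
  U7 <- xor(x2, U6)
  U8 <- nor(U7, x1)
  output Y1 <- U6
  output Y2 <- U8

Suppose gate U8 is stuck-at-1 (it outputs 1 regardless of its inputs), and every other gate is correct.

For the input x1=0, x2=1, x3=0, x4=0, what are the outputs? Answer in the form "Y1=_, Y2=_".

Propagate with U8 forced: U1=0, U2=1, U3=0, U4=1, U5=1, U6=0, U7=1, U8=1 [stuck-at-1].
So the outputs are Y1=0, Y2=1. (Without the fault they would be Y1=0, Y2=0.)

Y1=0, Y2=1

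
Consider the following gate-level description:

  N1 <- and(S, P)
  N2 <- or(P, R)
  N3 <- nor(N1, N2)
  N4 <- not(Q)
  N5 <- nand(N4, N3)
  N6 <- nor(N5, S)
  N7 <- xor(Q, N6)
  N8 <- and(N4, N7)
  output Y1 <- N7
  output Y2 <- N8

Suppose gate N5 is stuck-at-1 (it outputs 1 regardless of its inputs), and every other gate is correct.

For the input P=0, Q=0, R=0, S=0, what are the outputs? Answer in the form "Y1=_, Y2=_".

Propagate with N5 forced: N1=0, N2=0, N3=1, N4=1, N5=1 [stuck-at-1], N6=0, N7=0, N8=0.
So the outputs are Y1=0, Y2=0. (Without the fault they would be Y1=1, Y2=1.)

Y1=0, Y2=0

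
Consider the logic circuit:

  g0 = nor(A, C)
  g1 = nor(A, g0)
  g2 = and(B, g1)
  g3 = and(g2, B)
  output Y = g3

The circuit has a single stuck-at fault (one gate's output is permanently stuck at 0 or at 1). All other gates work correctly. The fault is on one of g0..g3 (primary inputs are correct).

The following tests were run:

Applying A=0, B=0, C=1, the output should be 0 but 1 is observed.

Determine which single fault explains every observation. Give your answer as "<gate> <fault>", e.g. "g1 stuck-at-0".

g3 stuck-at-1

Fault-free values for test 1 (A=0, B=0, C=1): g0=0, g1=1, g2=0, g3=0, giving Y=0. Observed 1.
Test 1: faults giving observed 1 are {g3 stuck-at-1}.
Only g3 stuck-at-1 is consistent with every test.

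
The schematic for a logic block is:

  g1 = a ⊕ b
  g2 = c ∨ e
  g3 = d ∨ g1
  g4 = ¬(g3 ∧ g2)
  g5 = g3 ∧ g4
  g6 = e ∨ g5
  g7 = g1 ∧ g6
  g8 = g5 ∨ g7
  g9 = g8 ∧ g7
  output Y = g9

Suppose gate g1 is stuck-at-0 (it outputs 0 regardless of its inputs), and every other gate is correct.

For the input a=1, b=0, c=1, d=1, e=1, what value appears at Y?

0

Propagate with g1 forced: g1=0 [stuck-at-0], g2=1, g3=1, g4=0, g5=0, g6=1, g7=0, g8=0, g9=0.
So Y = 0. (Without the fault it would be 1.)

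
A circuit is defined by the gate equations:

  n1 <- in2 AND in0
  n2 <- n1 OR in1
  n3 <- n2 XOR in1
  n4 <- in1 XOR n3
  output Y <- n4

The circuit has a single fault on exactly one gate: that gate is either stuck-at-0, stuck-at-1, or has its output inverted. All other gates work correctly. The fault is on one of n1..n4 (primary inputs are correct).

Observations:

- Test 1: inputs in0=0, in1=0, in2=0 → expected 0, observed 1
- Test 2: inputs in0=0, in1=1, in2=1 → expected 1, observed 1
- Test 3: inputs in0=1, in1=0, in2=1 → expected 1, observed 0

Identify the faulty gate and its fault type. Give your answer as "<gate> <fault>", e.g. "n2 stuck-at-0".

n1 inverted output

Fault-free values for test 1 (in0=0, in1=0, in2=0): n1=0, n2=0, n3=0, n4=0, giving Y=0. Observed 1.
Test 1: faults giving observed 1 are {n1 stuck-at-1, n1 inverted output, n2 stuck-at-1, n2 inverted output, n3 stuck-at-1, n3 inverted output, n4 stuck-at-1, n4 inverted output}.
Test 2 (in0=0, in1=1, in2=1): fault-free n1=0, n2=1, n3=0, n4=1 → 1; observed 1. Eliminates n2 inverted output, n3 stuck-at-1, n3 inverted output, n4 inverted output.
Test 3 (in0=1, in1=0, in2=1): fault-free n1=1, n2=1, n3=1, n4=1 → 1; observed 0. Eliminates n1 stuck-at-1, n2 stuck-at-1, n4 stuck-at-1.
Only n1 inverted output is consistent with every test.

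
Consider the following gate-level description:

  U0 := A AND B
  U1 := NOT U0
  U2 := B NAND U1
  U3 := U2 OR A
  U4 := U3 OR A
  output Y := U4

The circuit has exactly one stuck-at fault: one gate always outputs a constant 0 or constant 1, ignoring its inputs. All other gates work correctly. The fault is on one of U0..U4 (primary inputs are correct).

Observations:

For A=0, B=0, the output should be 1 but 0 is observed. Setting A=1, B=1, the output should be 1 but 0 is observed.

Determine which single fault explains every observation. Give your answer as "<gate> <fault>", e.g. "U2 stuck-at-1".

Fault-free values for test 1 (A=0, B=0): U0=0, U1=1, U2=1, U3=1, U4=1, giving Y=1. Observed 0.
Test 1: faults giving observed 0 are {U2 stuck-at-0, U3 stuck-at-0, U4 stuck-at-0}.
Test 2 (A=1, B=1): fault-free U0=1, U1=0, U2=1, U3=1, U4=1 → 1; observed 0. Eliminates U2 stuck-at-0, U3 stuck-at-0.
Only U4 stuck-at-0 is consistent with every test.

U4 stuck-at-0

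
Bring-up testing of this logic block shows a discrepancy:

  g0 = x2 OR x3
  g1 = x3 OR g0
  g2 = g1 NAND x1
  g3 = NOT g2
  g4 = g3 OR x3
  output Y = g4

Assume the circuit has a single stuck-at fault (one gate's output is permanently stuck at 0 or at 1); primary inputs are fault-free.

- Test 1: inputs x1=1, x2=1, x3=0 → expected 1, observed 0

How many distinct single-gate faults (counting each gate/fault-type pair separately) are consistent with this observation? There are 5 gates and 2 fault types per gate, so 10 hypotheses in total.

5

Fault-free: g0=1, g1=1, g2=0, g3=1, g4=1 → 1. Observed 0.
  g0 stuck-at-0: output 0 ✓
  g0 stuck-at-1: output 1 ✗
  g1 stuck-at-0: output 0 ✓
  g1 stuck-at-1: output 1 ✗
  g2 stuck-at-0: output 1 ✗
  g2 stuck-at-1: output 0 ✓
  g3 stuck-at-0: output 0 ✓
  g3 stuck-at-1: output 1 ✗
  g4 stuck-at-0: output 0 ✓
  g4 stuck-at-1: output 1 ✗
Consistent faults: {g0 stuck-at-0, g1 stuck-at-0, g2 stuck-at-1, g3 stuck-at-0, g4 stuck-at-0} — 5 in all.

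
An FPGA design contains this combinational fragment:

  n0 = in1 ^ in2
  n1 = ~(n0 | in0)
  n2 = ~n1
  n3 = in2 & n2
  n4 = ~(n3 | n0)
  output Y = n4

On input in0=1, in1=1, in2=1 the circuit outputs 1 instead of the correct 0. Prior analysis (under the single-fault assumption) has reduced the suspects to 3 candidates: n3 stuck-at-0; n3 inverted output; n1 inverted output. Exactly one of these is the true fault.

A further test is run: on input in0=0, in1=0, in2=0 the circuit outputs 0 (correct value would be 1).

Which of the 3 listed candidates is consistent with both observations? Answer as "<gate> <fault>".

Evaluate each candidate on input in0=0, in1=0, in2=0:
  n3 stuck-at-0: n0=0, n1=1, n2=0, n3=0 [stuck-at-0], n4=1 → 1 — eliminated
  n3 inverted output: n0=0, n1=1, n2=0, n3=1 [inverted output], n4=0 → 0 — matches
  n1 inverted output: n0=0, n1=0 [inverted output], n2=1, n3=0, n4=1 → 1 — eliminated
Only n3 inverted output reproduces the observed 0.

n3 inverted output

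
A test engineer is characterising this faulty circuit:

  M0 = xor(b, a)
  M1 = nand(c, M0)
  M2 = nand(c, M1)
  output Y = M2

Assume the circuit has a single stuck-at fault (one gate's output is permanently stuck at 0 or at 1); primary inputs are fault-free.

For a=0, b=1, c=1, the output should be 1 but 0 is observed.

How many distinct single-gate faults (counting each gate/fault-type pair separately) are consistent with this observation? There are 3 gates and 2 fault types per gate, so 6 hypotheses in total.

Fault-free: M0=1, M1=0, M2=1 → 1. Observed 0.
  M0 stuck-at-0: output 0 ✓
  M0 stuck-at-1: output 1 ✗
  M1 stuck-at-0: output 1 ✗
  M1 stuck-at-1: output 0 ✓
  M2 stuck-at-0: output 0 ✓
  M2 stuck-at-1: output 1 ✗
Consistent faults: {M0 stuck-at-0, M1 stuck-at-1, M2 stuck-at-0} — 3 in all.

3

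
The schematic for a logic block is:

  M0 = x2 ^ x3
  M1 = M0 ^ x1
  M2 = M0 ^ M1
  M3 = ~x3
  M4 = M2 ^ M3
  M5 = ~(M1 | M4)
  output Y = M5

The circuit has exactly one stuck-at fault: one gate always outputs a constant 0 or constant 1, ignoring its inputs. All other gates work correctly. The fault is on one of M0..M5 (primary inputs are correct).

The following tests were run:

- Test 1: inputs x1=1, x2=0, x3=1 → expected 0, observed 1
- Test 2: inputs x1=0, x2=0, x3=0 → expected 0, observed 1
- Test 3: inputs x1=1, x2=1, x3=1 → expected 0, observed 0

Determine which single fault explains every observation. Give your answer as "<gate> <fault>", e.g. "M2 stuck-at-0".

Fault-free values for test 1 (x1=1, x2=0, x3=1): M0=1, M1=0, M2=1, M3=0, M4=1, M5=0, giving Y=0. Observed 1.
Test 1: faults giving observed 1 are {M2 stuck-at-0, M3 stuck-at-1, M4 stuck-at-0, M5 stuck-at-1}.
Test 2 (x1=0, x2=0, x3=0): fault-free M0=0, M1=0, M2=0, M3=1, M4=1, M5=0 → 0; observed 1. Eliminates M2 stuck-at-0, M3 stuck-at-1.
Test 3 (x1=1, x2=1, x3=1): fault-free M0=0, M1=1, M2=1, M3=0, M4=1, M5=0 → 0; observed 0. Eliminates M5 stuck-at-1.
Only M4 stuck-at-0 is consistent with every test.

M4 stuck-at-0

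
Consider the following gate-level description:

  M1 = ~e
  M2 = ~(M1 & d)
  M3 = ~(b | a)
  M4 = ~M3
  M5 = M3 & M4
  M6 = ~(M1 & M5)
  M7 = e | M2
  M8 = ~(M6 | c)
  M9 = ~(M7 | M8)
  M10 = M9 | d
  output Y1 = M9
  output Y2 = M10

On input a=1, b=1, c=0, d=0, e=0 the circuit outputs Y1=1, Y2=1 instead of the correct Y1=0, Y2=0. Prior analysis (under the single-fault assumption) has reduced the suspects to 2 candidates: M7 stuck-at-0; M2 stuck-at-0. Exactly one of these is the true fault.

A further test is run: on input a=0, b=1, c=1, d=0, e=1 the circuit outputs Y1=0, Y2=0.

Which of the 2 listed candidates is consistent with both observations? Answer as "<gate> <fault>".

M2 stuck-at-0

Evaluate each candidate on input a=0, b=1, c=1, d=0, e=1:
  M7 stuck-at-0: M1=0, M2=1, M3=0, M4=1, M5=0, M6=1, M7=0 [stuck-at-0], M8=0, M9=1, M10=1 → Y1=1, Y2=1 — eliminated
  M2 stuck-at-0: M1=0, M2=0 [stuck-at-0], M3=0, M4=1, M5=0, M6=1, M7=1, M8=0, M9=0, M10=0 → Y1=0, Y2=0 — matches
Only M2 stuck-at-0 reproduces the observed Y1=0, Y2=0.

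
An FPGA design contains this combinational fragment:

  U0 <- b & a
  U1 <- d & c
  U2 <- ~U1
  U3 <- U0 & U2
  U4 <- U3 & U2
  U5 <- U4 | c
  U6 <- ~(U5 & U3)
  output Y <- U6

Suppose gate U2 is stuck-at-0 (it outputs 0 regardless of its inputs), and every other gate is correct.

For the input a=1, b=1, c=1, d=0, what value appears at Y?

Propagate with U2 forced: U0=1, U1=0, U2=0 [stuck-at-0], U3=0, U4=0, U5=1, U6=1.
So Y = 1. (Without the fault it would be 0.)

1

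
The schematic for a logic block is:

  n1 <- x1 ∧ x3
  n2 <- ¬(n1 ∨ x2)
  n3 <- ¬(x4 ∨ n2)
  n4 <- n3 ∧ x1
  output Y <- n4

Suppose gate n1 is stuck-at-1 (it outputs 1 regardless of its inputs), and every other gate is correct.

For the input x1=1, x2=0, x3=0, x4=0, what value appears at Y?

Propagate with n1 forced: n1=1 [stuck-at-1], n2=0, n3=1, n4=1.
So Y = 1. (Without the fault it would be 0.)

1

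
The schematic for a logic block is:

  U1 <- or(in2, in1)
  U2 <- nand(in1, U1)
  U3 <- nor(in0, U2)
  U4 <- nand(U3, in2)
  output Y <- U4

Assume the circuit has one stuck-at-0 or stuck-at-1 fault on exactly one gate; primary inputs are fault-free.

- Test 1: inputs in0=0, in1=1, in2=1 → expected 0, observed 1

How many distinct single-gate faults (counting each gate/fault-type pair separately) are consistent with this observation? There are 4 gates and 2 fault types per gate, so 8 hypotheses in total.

4

Fault-free: U1=1, U2=0, U3=1, U4=0 → 0. Observed 1.
  U1 stuck-at-0: output 1 ✓
  U1 stuck-at-1: output 0 ✗
  U2 stuck-at-0: output 0 ✗
  U2 stuck-at-1: output 1 ✓
  U3 stuck-at-0: output 1 ✓
  U3 stuck-at-1: output 0 ✗
  U4 stuck-at-0: output 0 ✗
  U4 stuck-at-1: output 1 ✓
Consistent faults: {U1 stuck-at-0, U2 stuck-at-1, U3 stuck-at-0, U4 stuck-at-1} — 4 in all.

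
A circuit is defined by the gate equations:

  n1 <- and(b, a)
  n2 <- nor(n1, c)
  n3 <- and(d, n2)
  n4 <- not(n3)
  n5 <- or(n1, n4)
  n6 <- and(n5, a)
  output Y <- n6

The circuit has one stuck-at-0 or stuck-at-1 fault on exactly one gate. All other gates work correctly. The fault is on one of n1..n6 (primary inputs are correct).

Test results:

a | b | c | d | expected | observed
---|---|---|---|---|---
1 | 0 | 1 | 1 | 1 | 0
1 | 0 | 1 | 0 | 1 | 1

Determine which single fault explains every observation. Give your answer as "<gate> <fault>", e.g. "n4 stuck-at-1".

Fault-free values for test 1 (a=1, b=0, c=1, d=1): n1=0, n2=0, n3=0, n4=1, n5=1, n6=1, giving Y=1. Observed 0.
Test 1: faults giving observed 0 are {n2 stuck-at-1, n3 stuck-at-1, n4 stuck-at-0, n5 stuck-at-0, n6 stuck-at-0}.
Test 2 (a=1, b=0, c=1, d=0): fault-free n1=0, n2=0, n3=0, n4=1, n5=1, n6=1 → 1; observed 1. Eliminates n3 stuck-at-1, n4 stuck-at-0, n5 stuck-at-0, n6 stuck-at-0.
Only n2 stuck-at-1 is consistent with every test.

n2 stuck-at-1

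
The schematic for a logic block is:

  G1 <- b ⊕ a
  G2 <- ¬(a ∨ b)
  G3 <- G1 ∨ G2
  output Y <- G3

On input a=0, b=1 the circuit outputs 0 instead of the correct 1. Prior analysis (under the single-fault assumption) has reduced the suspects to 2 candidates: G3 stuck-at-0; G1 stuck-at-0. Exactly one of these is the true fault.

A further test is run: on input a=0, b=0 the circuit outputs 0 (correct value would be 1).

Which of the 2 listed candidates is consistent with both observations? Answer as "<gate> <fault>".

Evaluate each candidate on input a=0, b=0:
  G3 stuck-at-0: G1=0, G2=1, G3=0 [stuck-at-0] → 0 — matches
  G1 stuck-at-0: G1=0 [stuck-at-0], G2=1, G3=1 → 1 — eliminated
Only G3 stuck-at-0 reproduces the observed 0.

G3 stuck-at-0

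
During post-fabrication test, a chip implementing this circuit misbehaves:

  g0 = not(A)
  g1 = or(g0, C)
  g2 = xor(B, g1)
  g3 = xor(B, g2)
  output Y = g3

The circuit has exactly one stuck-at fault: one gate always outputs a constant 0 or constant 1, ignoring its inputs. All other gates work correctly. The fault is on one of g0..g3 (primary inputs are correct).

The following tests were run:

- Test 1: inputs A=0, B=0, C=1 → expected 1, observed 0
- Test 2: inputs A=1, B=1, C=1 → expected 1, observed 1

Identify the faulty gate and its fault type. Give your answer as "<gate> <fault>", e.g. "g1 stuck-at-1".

Fault-free values for test 1 (A=0, B=0, C=1): g0=1, g1=1, g2=1, g3=1, giving Y=1. Observed 0.
Test 1: faults giving observed 0 are {g1 stuck-at-0, g2 stuck-at-0, g3 stuck-at-0}.
Test 2 (A=1, B=1, C=1): fault-free g0=0, g1=1, g2=0, g3=1 → 1; observed 1. Eliminates g1 stuck-at-0, g3 stuck-at-0.
Only g2 stuck-at-0 is consistent with every test.

g2 stuck-at-0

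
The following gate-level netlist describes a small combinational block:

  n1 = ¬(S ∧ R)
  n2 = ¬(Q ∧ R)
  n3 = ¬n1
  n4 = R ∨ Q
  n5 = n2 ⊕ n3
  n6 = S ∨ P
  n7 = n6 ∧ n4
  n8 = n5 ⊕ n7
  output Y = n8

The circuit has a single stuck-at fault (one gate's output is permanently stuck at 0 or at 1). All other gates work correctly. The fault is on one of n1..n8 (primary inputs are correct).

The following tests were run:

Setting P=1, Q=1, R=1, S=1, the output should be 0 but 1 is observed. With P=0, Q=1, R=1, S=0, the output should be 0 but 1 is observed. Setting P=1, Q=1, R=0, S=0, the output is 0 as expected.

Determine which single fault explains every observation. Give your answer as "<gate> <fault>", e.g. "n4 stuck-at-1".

n2 stuck-at-1

Fault-free values for test 1 (P=1, Q=1, R=1, S=1): n1=0, n2=0, n3=1, n4=1, n5=1, n6=1, n7=1, n8=0, giving Y=0. Observed 1.
Test 1: faults giving observed 1 are {n1 stuck-at-1, n2 stuck-at-1, n3 stuck-at-0, n4 stuck-at-0, n5 stuck-at-0, n6 stuck-at-0, n7 stuck-at-0, n8 stuck-at-1}.
Test 2 (P=0, Q=1, R=1, S=0): fault-free n1=1, n2=0, n3=0, n4=1, n5=0, n6=0, n7=0, n8=0 → 0; observed 1. Eliminates n1 stuck-at-1, n3 stuck-at-0, n4 stuck-at-0, n5 stuck-at-0, n6 stuck-at-0, n7 stuck-at-0.
Test 3 (P=1, Q=1, R=0, S=0): fault-free n1=1, n2=1, n3=0, n4=1, n5=1, n6=1, n7=1, n8=0 → 0; observed 0. Eliminates n8 stuck-at-1.
Only n2 stuck-at-1 is consistent with every test.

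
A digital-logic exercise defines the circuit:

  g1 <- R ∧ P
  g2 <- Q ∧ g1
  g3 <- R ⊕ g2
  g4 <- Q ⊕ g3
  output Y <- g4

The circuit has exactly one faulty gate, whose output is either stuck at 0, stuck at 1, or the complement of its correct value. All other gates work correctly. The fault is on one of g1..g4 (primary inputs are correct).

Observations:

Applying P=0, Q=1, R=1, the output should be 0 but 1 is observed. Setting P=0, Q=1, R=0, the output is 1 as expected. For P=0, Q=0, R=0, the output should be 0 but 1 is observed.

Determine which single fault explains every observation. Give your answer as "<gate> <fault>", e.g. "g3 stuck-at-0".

Fault-free values for test 1 (P=0, Q=1, R=1): g1=0, g2=0, g3=1, g4=0, giving Y=0. Observed 1.
Test 1: faults giving observed 1 are {g1 stuck-at-1, g1 inverted output, g2 stuck-at-1, g2 inverted output, g3 stuck-at-0, g3 inverted output, g4 stuck-at-1, g4 inverted output}.
Test 2 (P=0, Q=1, R=0): fault-free g1=0, g2=0, g3=0, g4=1 → 1; observed 1. Eliminates g1 stuck-at-1, g1 inverted output, g2 stuck-at-1, g2 inverted output, g3 inverted output, g4 inverted output.
Test 3 (P=0, Q=0, R=0): fault-free g1=0, g2=0, g3=0, g4=0 → 0; observed 1. Eliminates g3 stuck-at-0.
Only g4 stuck-at-1 is consistent with every test.

g4 stuck-at-1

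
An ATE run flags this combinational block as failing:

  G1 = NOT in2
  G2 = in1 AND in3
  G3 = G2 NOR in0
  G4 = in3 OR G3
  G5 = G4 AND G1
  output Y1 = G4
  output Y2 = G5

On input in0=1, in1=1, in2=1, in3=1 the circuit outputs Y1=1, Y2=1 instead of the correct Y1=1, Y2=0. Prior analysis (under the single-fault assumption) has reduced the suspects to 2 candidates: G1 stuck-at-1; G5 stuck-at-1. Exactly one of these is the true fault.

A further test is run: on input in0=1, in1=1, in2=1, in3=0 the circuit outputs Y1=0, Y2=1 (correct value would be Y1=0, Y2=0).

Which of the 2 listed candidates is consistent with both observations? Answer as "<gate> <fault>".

G5 stuck-at-1

Evaluate each candidate on input in0=1, in1=1, in2=1, in3=0:
  G1 stuck-at-1: G1=1 [stuck-at-1], G2=0, G3=0, G4=0, G5=0 → Y1=0, Y2=0 — eliminated
  G5 stuck-at-1: G1=0, G2=0, G3=0, G4=0, G5=1 [stuck-at-1] → Y1=0, Y2=1 — matches
Only G5 stuck-at-1 reproduces the observed Y1=0, Y2=1.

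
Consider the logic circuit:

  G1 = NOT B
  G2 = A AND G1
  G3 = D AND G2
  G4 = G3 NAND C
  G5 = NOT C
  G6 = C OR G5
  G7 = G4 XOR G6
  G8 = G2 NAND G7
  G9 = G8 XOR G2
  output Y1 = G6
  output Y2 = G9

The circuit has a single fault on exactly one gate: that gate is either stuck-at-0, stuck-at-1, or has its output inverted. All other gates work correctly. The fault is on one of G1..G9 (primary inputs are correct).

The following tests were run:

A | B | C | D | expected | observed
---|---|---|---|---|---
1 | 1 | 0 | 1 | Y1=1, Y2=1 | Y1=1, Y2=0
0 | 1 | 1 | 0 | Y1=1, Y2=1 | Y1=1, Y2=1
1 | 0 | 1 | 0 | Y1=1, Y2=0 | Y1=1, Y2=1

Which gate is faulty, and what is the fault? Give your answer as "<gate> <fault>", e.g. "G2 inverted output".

Fault-free values for test 1 (A=1, B=1, C=0, D=1): G1=0, G2=0, G3=0, G4=1, G5=1, G6=1, G7=0, G8=1, G9=1, giving Y1=1, Y2=1. Observed Y1=1, Y2=0.
Test 1: faults giving observed Y1=1, Y2=0 are {G1 stuck-at-1, G1 inverted output, G2 stuck-at-1, G2 inverted output, G8 stuck-at-0, G8 inverted output, G9 stuck-at-0, G9 inverted output}.
Test 2 (A=0, B=1, C=1, D=0): fault-free G1=0, G2=0, G3=0, G4=1, G5=0, G6=1, G7=0, G8=1, G9=1 → Y1=1, Y2=1; observed Y1=1, Y2=1. Eliminates G2 stuck-at-1, G2 inverted output, G8 stuck-at-0, G8 inverted output, G9 stuck-at-0, G9 inverted output.
Test 3 (A=1, B=0, C=1, D=0): fault-free G1=1, G2=1, G3=0, G4=1, G5=0, G6=1, G7=0, G8=1, G9=0 → Y1=1, Y2=0; observed Y1=1, Y2=1. Eliminates G1 stuck-at-1.
Only G1 inverted output is consistent with every test.

G1 inverted output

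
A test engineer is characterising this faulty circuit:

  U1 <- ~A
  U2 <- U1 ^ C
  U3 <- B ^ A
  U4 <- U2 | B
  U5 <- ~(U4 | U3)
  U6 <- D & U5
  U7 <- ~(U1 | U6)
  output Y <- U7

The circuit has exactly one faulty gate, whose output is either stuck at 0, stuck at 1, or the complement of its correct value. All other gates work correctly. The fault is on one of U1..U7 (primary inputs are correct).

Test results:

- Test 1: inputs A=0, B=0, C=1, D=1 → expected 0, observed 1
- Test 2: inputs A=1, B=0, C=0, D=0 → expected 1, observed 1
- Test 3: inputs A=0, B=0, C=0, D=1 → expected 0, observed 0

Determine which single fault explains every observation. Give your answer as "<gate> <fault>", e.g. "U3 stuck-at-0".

Fault-free values for test 1 (A=0, B=0, C=1, D=1): U1=1, U2=0, U3=0, U4=0, U5=1, U6=1, U7=0, giving Y=0. Observed 1.
Test 1: faults giving observed 1 are {U1 stuck-at-0, U1 inverted output, U7 stuck-at-1, U7 inverted output}.
Test 2 (A=1, B=0, C=0, D=0): fault-free U1=0, U2=0, U3=1, U4=0, U5=0, U6=0, U7=1 → 1; observed 1. Eliminates U1 inverted output, U7 inverted output.
Test 3 (A=0, B=0, C=0, D=1): fault-free U1=1, U2=1, U3=0, U4=1, U5=0, U6=0, U7=0 → 0; observed 0. Eliminates U7 stuck-at-1.
Only U1 stuck-at-0 is consistent with every test.

U1 stuck-at-0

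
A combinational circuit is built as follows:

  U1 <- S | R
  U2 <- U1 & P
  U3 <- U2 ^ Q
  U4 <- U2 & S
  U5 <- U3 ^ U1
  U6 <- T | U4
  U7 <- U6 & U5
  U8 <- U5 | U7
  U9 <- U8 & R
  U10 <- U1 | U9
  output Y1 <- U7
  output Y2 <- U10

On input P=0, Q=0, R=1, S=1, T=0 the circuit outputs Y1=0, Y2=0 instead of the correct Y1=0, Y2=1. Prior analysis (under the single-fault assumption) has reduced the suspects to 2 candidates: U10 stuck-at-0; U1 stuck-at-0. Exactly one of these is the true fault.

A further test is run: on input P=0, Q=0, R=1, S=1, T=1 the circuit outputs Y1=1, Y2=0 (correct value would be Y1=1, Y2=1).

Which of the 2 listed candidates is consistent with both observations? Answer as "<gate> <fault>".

U10 stuck-at-0

Evaluate each candidate on input P=0, Q=0, R=1, S=1, T=1:
  U10 stuck-at-0: U1=1, U2=0, U3=0, U4=0, U5=1, U6=1, U7=1, U8=1, U9=1, U10=0 [stuck-at-0] → Y1=1, Y2=0 — matches
  U1 stuck-at-0: U1=0 [stuck-at-0], U2=0, U3=0, U4=0, U5=0, U6=1, U7=0, U8=0, U9=0, U10=0 → Y1=0, Y2=0 — eliminated
Only U10 stuck-at-0 reproduces the observed Y1=1, Y2=0.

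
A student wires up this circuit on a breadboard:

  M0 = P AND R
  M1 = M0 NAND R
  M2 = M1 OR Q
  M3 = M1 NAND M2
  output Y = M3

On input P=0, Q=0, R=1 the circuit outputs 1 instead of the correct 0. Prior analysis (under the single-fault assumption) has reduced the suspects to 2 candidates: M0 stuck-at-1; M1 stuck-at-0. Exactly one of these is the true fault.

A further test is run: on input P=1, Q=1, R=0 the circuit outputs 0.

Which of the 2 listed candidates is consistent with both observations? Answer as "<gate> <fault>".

M0 stuck-at-1

Evaluate each candidate on input P=1, Q=1, R=0:
  M0 stuck-at-1: M0=1 [stuck-at-1], M1=1, M2=1, M3=0 → 0 — matches
  M1 stuck-at-0: M0=0, M1=0 [stuck-at-0], M2=1, M3=1 → 1 — eliminated
Only M0 stuck-at-1 reproduces the observed 0.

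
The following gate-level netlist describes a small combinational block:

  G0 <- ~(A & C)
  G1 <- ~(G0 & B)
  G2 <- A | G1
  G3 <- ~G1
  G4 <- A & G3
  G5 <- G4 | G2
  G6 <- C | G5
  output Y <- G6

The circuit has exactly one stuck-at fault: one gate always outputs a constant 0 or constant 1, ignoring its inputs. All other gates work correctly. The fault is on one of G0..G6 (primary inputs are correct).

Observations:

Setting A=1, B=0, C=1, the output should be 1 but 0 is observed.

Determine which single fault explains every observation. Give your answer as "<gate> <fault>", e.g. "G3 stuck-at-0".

Fault-free values for test 1 (A=1, B=0, C=1): G0=0, G1=1, G2=1, G3=0, G4=0, G5=1, G6=1, giving Y=1. Observed 0.
Test 1: faults giving observed 0 are {G6 stuck-at-0}.
Only G6 stuck-at-0 is consistent with every test.

G6 stuck-at-0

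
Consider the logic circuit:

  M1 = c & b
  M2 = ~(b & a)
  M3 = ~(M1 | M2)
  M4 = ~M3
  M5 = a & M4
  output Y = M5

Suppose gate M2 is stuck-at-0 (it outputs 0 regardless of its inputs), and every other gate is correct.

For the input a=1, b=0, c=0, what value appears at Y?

Propagate with M2 forced: M1=0, M2=0 [stuck-at-0], M3=1, M4=0, M5=0.
So Y = 0. (Without the fault it would be 1.)

0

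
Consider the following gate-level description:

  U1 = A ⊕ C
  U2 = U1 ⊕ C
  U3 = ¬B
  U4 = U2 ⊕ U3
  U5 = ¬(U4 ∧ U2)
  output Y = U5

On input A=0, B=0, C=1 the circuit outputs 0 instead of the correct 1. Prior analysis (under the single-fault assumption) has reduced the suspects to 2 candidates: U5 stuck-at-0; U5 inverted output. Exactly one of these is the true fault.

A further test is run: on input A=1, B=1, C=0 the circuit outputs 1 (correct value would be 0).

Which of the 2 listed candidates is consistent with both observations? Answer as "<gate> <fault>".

U5 inverted output

Evaluate each candidate on input A=1, B=1, C=0:
  U5 stuck-at-0: U1=1, U2=1, U3=0, U4=1, U5=0 [stuck-at-0] → 0 — eliminated
  U5 inverted output: U1=1, U2=1, U3=0, U4=1, U5=1 [inverted output] → 1 — matches
Only U5 inverted output reproduces the observed 1.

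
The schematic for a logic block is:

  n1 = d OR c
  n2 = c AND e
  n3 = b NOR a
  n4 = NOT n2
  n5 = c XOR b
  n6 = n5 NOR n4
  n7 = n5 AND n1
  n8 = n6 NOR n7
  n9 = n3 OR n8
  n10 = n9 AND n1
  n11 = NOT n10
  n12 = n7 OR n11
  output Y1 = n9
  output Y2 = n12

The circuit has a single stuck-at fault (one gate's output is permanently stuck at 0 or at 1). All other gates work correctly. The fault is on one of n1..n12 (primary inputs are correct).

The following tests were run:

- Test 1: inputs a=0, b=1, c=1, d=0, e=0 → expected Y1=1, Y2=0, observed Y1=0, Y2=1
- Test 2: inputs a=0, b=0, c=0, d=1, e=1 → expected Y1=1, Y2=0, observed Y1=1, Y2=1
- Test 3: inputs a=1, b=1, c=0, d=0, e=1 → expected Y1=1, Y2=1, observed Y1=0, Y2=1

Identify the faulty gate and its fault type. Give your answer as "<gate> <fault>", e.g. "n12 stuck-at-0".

n7 stuck-at-1

Fault-free values for test 1 (a=0, b=1, c=1, d=0, e=0): n1=1, n2=0, n3=0, n4=1, n5=0, n6=0, n7=0, n8=1, n9=1, n10=1, n11=0, n12=0, giving Y1=1, Y2=0. Observed Y1=0, Y2=1.
Test 1: faults giving observed Y1=0, Y2=1 are {n2 stuck-at-1, n4 stuck-at-0, n5 stuck-at-1, n6 stuck-at-1, n7 stuck-at-1, n8 stuck-at-0, n9 stuck-at-0}.
Test 2 (a=0, b=0, c=0, d=1, e=1): fault-free n1=1, n2=0, n3=1, n4=1, n5=0, n6=0, n7=0, n8=1, n9=1, n10=1, n11=0, n12=0 → Y1=1, Y2=0; observed Y1=1, Y2=1. Eliminates n2 stuck-at-1, n4 stuck-at-0, n6 stuck-at-1, n8 stuck-at-0, n9 stuck-at-0.
Test 3 (a=1, b=1, c=0, d=0, e=1): fault-free n1=0, n2=0, n3=0, n4=1, n5=1, n6=0, n7=0, n8=1, n9=1, n10=0, n11=1, n12=1 → Y1=1, Y2=1; observed Y1=0, Y2=1. Eliminates n5 stuck-at-1.
Only n7 stuck-at-1 is consistent with every test.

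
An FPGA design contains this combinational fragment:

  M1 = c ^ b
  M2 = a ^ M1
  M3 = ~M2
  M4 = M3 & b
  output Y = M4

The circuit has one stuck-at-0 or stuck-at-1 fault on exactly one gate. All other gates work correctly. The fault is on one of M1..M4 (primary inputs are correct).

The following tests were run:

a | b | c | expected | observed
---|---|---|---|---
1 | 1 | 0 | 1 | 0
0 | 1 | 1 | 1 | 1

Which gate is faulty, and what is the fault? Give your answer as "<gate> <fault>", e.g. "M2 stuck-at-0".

M1 stuck-at-0

Fault-free values for test 1 (a=1, b=1, c=0): M1=1, M2=0, M3=1, M4=1, giving Y=1. Observed 0.
Test 1: faults giving observed 0 are {M1 stuck-at-0, M2 stuck-at-1, M3 stuck-at-0, M4 stuck-at-0}.
Test 2 (a=0, b=1, c=1): fault-free M1=0, M2=0, M3=1, M4=1 → 1; observed 1. Eliminates M2 stuck-at-1, M3 stuck-at-0, M4 stuck-at-0.
Only M1 stuck-at-0 is consistent with every test.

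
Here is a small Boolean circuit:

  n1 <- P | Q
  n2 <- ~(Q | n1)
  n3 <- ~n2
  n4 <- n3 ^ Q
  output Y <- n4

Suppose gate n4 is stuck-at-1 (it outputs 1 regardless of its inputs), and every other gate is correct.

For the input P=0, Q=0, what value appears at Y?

1

Propagate with n4 forced: n1=0, n2=1, n3=0, n4=1 [stuck-at-1].
So Y = 1. (Without the fault it would be 0.)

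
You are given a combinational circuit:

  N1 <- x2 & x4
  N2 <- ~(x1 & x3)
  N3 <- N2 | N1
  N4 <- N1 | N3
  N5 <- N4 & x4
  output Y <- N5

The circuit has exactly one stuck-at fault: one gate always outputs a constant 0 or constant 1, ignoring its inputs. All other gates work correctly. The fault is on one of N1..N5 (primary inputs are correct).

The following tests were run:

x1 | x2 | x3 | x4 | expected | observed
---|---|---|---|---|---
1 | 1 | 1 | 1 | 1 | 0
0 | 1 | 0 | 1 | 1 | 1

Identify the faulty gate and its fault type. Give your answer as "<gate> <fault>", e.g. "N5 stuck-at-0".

N1 stuck-at-0

Fault-free values for test 1 (x1=1, x2=1, x3=1, x4=1): N1=1, N2=0, N3=1, N4=1, N5=1, giving Y=1. Observed 0.
Test 1: faults giving observed 0 are {N1 stuck-at-0, N4 stuck-at-0, N5 stuck-at-0}.
Test 2 (x1=0, x2=1, x3=0, x4=1): fault-free N1=1, N2=1, N3=1, N4=1, N5=1 → 1; observed 1. Eliminates N4 stuck-at-0, N5 stuck-at-0.
Only N1 stuck-at-0 is consistent with every test.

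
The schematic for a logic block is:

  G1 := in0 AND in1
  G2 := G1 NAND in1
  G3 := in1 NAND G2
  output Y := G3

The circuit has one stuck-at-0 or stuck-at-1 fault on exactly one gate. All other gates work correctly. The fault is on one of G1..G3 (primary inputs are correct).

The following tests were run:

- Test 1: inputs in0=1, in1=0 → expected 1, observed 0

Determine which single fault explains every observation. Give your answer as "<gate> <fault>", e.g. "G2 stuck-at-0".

G3 stuck-at-0

Fault-free values for test 1 (in0=1, in1=0): G1=0, G2=1, G3=1, giving Y=1. Observed 0.
Test 1: faults giving observed 0 are {G3 stuck-at-0}.
Only G3 stuck-at-0 is consistent with every test.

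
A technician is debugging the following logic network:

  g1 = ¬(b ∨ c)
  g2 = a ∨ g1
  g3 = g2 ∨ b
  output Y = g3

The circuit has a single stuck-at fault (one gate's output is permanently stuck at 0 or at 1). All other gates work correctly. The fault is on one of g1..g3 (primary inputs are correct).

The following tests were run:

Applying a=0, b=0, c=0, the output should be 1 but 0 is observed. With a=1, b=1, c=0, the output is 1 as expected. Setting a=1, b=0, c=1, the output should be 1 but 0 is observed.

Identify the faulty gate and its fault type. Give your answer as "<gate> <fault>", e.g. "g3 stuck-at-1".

Fault-free values for test 1 (a=0, b=0, c=0): g1=1, g2=1, g3=1, giving Y=1. Observed 0.
Test 1: faults giving observed 0 are {g1 stuck-at-0, g2 stuck-at-0, g3 stuck-at-0}.
Test 2 (a=1, b=1, c=0): fault-free g1=0, g2=1, g3=1 → 1; observed 1. Eliminates g3 stuck-at-0.
Test 3 (a=1, b=0, c=1): fault-free g1=0, g2=1, g3=1 → 1; observed 0. Eliminates g1 stuck-at-0.
Only g2 stuck-at-0 is consistent with every test.

g2 stuck-at-0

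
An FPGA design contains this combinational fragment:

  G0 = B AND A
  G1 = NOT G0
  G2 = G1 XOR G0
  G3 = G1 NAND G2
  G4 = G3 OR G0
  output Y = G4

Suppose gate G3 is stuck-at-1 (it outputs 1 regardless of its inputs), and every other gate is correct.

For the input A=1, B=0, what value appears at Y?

1

Propagate with G3 forced: G0=0, G1=1, G2=1, G3=1 [stuck-at-1], G4=1.
So Y = 1. (Without the fault it would be 0.)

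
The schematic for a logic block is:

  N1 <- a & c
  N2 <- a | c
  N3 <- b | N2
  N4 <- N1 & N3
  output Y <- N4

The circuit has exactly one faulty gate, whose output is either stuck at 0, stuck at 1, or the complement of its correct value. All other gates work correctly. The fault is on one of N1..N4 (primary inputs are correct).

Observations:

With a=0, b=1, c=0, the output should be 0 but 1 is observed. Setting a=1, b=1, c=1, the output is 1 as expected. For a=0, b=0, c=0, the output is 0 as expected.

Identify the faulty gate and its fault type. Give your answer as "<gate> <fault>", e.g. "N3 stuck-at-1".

Fault-free values for test 1 (a=0, b=1, c=0): N1=0, N2=0, N3=1, N4=0, giving Y=0. Observed 1.
Test 1: faults giving observed 1 are {N1 stuck-at-1, N1 inverted output, N4 stuck-at-1, N4 inverted output}.
Test 2 (a=1, b=1, c=1): fault-free N1=1, N2=1, N3=1, N4=1 → 1; observed 1. Eliminates N1 inverted output, N4 inverted output.
Test 3 (a=0, b=0, c=0): fault-free N1=0, N2=0, N3=0, N4=0 → 0; observed 0. Eliminates N4 stuck-at-1.
Only N1 stuck-at-1 is consistent with every test.

N1 stuck-at-1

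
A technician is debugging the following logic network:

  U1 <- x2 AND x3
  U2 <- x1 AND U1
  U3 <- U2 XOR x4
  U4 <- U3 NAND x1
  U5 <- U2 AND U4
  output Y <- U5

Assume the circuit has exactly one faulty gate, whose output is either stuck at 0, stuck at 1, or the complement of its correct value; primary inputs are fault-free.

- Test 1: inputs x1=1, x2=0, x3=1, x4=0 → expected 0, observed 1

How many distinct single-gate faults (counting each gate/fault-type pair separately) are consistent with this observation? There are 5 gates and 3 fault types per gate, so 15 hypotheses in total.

Fault-free: U1=0, U2=0, U3=0, U4=1, U5=0 → 0. Observed 1.
  U1: none of the 3 fault types match ✗
  U2: none of the 3 fault types match ✗
  U3: none of the 3 fault types match ✗
  U4: none of the 3 fault types match ✗
  U5: stuck-at-1, inverted output ✓; others ✗
Consistent faults: {U5 stuck-at-1, U5 inverted output} — 2 in all.

2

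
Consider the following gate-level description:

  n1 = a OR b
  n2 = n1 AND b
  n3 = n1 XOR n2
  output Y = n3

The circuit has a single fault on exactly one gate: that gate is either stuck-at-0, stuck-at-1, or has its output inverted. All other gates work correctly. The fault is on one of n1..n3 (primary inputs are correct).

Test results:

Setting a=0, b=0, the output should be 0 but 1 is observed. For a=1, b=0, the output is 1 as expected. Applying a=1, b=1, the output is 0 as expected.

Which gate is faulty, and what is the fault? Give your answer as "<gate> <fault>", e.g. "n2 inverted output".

n1 stuck-at-1

Fault-free values for test 1 (a=0, b=0): n1=0, n2=0, n3=0, giving Y=0. Observed 1.
Test 1: faults giving observed 1 are {n1 stuck-at-1, n1 inverted output, n2 stuck-at-1, n2 inverted output, n3 stuck-at-1, n3 inverted output}.
Test 2 (a=1, b=0): fault-free n1=1, n2=0, n3=1 → 1; observed 1. Eliminates n1 inverted output, n2 stuck-at-1, n2 inverted output, n3 inverted output.
Test 3 (a=1, b=1): fault-free n1=1, n2=1, n3=0 → 0; observed 0. Eliminates n3 stuck-at-1.
Only n1 stuck-at-1 is consistent with every test.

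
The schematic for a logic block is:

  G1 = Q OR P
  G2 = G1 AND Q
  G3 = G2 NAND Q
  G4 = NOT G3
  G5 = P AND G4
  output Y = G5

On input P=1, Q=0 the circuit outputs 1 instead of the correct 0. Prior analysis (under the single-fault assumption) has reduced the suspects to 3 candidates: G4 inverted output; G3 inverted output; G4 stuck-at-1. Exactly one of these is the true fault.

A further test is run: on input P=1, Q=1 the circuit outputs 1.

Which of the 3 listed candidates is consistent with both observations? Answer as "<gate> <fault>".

Evaluate each candidate on input P=1, Q=1:
  G4 inverted output: G1=1, G2=1, G3=0, G4=0 [inverted output], G5=0 → 0 — eliminated
  G3 inverted output: G1=1, G2=1, G3=1 [inverted output], G4=0, G5=0 → 0 — eliminated
  G4 stuck-at-1: G1=1, G2=1, G3=0, G4=1 [stuck-at-1], G5=1 → 1 — matches
Only G4 stuck-at-1 reproduces the observed 1.

G4 stuck-at-1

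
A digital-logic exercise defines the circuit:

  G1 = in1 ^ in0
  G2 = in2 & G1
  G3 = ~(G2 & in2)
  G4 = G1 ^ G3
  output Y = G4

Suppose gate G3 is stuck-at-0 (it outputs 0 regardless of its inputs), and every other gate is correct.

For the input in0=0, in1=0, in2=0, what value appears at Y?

Propagate with G3 forced: G1=0, G2=0, G3=0 [stuck-at-0], G4=0.
So Y = 0. (Without the fault it would be 1.)

0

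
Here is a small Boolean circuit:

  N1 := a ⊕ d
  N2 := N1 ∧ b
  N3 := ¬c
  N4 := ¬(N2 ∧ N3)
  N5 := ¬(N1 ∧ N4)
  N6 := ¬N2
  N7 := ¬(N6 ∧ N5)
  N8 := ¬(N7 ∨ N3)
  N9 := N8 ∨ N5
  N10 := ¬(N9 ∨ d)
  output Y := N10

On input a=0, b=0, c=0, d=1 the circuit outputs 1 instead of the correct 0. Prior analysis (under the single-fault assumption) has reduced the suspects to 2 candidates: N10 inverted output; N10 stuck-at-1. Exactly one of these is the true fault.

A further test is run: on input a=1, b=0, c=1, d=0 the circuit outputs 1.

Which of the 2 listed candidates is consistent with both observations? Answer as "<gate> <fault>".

N10 stuck-at-1

Evaluate each candidate on input a=1, b=0, c=1, d=0:
  N10 inverted output: N1=1, N2=0, N3=0, N4=1, N5=0, N6=1, N7=1, N8=0, N9=0, N10=0 [inverted output] → 0 — eliminated
  N10 stuck-at-1: N1=1, N2=0, N3=0, N4=1, N5=0, N6=1, N7=1, N8=0, N9=0, N10=1 [stuck-at-1] → 1 — matches
Only N10 stuck-at-1 reproduces the observed 1.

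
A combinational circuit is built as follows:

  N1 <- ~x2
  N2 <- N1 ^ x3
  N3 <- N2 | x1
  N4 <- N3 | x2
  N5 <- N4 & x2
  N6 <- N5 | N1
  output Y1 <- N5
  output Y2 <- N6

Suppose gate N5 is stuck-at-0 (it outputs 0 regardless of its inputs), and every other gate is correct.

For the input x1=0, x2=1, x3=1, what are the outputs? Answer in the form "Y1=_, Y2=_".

Propagate with N5 forced: N1=0, N2=1, N3=1, N4=1, N5=0 [stuck-at-0], N6=0.
So the outputs are Y1=0, Y2=0. (Without the fault they would be Y1=1, Y2=1.)

Y1=0, Y2=0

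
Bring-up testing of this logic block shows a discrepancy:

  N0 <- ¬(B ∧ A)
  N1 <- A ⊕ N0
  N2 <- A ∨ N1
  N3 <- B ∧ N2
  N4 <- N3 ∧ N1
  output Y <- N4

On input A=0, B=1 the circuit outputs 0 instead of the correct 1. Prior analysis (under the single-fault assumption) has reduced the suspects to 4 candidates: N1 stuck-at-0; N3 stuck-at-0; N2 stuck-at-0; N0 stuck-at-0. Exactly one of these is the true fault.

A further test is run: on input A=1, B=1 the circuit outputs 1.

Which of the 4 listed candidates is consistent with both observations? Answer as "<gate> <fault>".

Evaluate each candidate on input A=1, B=1:
  N1 stuck-at-0: N0=0, N1=0 [stuck-at-0], N2=1, N3=1, N4=0 → 0 — eliminated
  N3 stuck-at-0: N0=0, N1=1, N2=1, N3=0 [stuck-at-0], N4=0 → 0 — eliminated
  N2 stuck-at-0: N0=0, N1=1, N2=0 [stuck-at-0], N3=0, N4=0 → 0 — eliminated
  N0 stuck-at-0: N0=0 [stuck-at-0], N1=1, N2=1, N3=1, N4=1 → 1 — matches
Only N0 stuck-at-0 reproduces the observed 1.

N0 stuck-at-0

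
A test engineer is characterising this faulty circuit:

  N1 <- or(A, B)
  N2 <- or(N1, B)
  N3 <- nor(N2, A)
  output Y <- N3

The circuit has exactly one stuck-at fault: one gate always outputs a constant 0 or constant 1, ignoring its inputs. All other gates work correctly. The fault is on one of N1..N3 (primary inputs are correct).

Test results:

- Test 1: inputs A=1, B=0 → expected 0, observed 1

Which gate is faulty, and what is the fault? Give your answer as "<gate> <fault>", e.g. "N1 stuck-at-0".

Fault-free values for test 1 (A=1, B=0): N1=1, N2=1, N3=0, giving Y=0. Observed 1.
Test 1: faults giving observed 1 are {N3 stuck-at-1}.
Only N3 stuck-at-1 is consistent with every test.

N3 stuck-at-1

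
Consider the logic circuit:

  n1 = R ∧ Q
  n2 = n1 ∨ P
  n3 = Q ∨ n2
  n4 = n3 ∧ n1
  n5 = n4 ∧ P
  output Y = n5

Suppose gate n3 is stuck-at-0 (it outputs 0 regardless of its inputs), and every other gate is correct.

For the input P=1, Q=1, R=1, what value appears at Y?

0

Propagate with n3 forced: n1=1, n2=1, n3=0 [stuck-at-0], n4=0, n5=0.
So Y = 0. (Without the fault it would be 1.)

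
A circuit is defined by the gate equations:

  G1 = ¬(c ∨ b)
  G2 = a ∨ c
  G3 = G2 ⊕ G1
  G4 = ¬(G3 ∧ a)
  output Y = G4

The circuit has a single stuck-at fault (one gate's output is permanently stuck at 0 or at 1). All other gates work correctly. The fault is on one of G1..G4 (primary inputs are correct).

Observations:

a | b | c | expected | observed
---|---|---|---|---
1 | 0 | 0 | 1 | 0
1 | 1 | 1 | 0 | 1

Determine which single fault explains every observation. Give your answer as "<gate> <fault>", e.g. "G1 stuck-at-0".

G2 stuck-at-0

Fault-free values for test 1 (a=1, b=0, c=0): G1=1, G2=1, G3=0, G4=1, giving Y=1. Observed 0.
Test 1: faults giving observed 0 are {G1 stuck-at-0, G2 stuck-at-0, G3 stuck-at-1, G4 stuck-at-0}.
Test 2 (a=1, b=1, c=1): fault-free G1=0, G2=1, G3=1, G4=0 → 0; observed 1. Eliminates G1 stuck-at-0, G3 stuck-at-1, G4 stuck-at-0.
Only G2 stuck-at-0 is consistent with every test.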